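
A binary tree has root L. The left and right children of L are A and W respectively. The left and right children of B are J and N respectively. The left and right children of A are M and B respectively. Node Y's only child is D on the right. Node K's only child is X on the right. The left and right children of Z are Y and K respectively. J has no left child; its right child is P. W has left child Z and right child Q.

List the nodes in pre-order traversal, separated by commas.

Pre-order visits the node, then its left subtree, then its right subtree.
Visit L.
At L: go left to A.
  Visit A.
  At A: go left to M.
    M is a leaf — visit M.
  At A: go right to B.
    Visit B.
    At B: go left to J.
      Visit J.
      At J: no left child.
      At J: go right to P.
        P is a leaf — visit P.
    At B: go right to N.
      N is a leaf — visit N.
At L: go right to W.
  Visit W.
  At W: go left to Z.
    Visit Z.
    At Z: go left to Y.
      Visit Y.
      At Y: no left child.
      At Y: go right to D.
        D is a leaf — visit D.
    At Z: go right to K.
      Visit K.
      At K: no left child.
      At K: go right to X.
        X is a leaf — visit X.
  At W: go right to Q.
    Q is a leaf — visit Q.

L, A, M, B, J, P, N, W, Z, Y, D, K, X, Q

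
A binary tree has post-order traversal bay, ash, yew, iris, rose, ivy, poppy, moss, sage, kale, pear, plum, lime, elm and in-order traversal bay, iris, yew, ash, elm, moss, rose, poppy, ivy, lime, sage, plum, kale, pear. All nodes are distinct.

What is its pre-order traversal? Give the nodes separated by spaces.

The last element of post-order is the root; it splits in-order into left and right subtrees.
Root elm: left subtree has 4 nodes {bay, iris, yew, ash}, right has 9 {moss, rose, poppy, ivy, lime, sage, plum, kale, pear}.
  Root iris: left subtree has 1 node {bay}, right has 2 {yew, ash}.
    Root yew: left subtree has 0 nodes { }, right has 1 {ash}.
  Root lime: left subtree has 4 nodes {moss, rose, poppy, ivy}, right has 4 {sage, plum, kale, pear}.
    Root moss: left subtree has 0 nodes { }, right has 3 {rose, poppy, ivy}.
      Root poppy: left subtree has 1 node {rose}, right has 1 {ivy}.
    Root plum: left subtree has 1 node {sage}, right has 2 {kale, pear}.
      Root pear: left subtree has 1 node {kale}, right has 0 { }.

elm iris bay yew ash lime moss poppy rose ivy plum sage pear kale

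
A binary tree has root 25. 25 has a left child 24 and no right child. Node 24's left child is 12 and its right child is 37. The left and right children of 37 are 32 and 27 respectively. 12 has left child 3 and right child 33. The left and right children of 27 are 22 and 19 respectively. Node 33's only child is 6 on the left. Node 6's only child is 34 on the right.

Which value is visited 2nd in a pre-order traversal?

24

Pre-order visits the node, then its left subtree, then its right subtree.
Visit 25.
At 25: go left to 24.
  Visit 24.
  At 24: go left to 12.
    Visit 12.
    At 12: go left to 3.
      3 is a leaf — visit 3.
    At 12: go right to 33.
      Visit 33.
      At 33: go left to 6.
        Visit 6.
        At 6: no left child.
        At 6: go right to 34.
          34 is a leaf — visit 34.
      At 33: no right child.
  At 24: go right to 37.
    Visit 37.
    At 37: go left to 32.
      32 is a leaf — visit 32.
    At 37: go right to 27.
      Visit 27.
      At 27: go left to 22.
        22 is a leaf — visit 22.
      At 27: go right to 19.
        19 is a leaf — visit 19.
At 25: no right child.
Full pre-order sequence: 25, 24, 12, 3, 33, 6, 34, 37, 32, 27, 22, 19.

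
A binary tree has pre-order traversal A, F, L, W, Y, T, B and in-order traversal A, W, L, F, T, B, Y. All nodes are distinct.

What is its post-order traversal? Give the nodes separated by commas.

The first element of pre-order is the root; it splits in-order into left and right subtrees.
Root A: left subtree has 0 nodes { }, right has 6 {W, L, F, T, B, Y}.
  Root F: left subtree has 2 nodes {W, L}, right has 3 {T, B, Y}.
    Root L: left subtree has 1 node {W}, right has 0 { }.
    Root Y: left subtree has 2 nodes {T, B}, right has 0 { }.
      Root T: left subtree has 0 nodes { }, right has 1 {B}.

W, L, B, T, Y, F, A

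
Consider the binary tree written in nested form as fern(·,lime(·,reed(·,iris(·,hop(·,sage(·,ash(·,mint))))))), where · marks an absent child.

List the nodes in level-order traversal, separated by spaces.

Level-order visits nodes level by level from the root, left to right within each level.
Level 0: fern
Level 1: lime
Level 2: reed
Level 3: iris
Level 4: hop
Level 5: sage
Level 6: ash
Level 7: mint

fern lime reed iris hop sage ash mint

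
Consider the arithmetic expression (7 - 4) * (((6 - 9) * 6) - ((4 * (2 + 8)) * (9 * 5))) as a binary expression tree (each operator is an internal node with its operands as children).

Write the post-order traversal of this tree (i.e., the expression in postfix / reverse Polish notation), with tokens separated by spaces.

7 4 - 6 9 - 6 * 4 2 8 + * 9 5 * * - *

Post-order on an expression tree gives postfix notation: for each operator, emit left operand, right operand, then the operator.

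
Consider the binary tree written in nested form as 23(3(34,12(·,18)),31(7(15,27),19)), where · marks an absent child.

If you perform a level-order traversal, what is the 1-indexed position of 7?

Level-order visits nodes level by level from the root, left to right within each level.
Level 0: 23
Level 1: 3, 31
Level 2: 34, 12, 7, 19
Level 3: 18, 15, 27
Full level-order sequence: 23, 3, 31, 34, 12, 7, 19, 18, 15, 27.

6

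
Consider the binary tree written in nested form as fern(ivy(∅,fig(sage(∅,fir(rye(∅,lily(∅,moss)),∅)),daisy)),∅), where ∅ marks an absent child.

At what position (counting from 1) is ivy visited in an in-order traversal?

In-order visits the left subtree, then the node, then the right subtree.
At fern: go left to ivy.
  At ivy: no left child.
  Visit ivy.
  At ivy: go right to fig.
    At fig: go left to sage.
      At sage: no left child.
      Visit sage.
      At sage: go right to fir.
        At fir: go left to rye.
          At rye: no left child.
          Visit rye.
          At rye: go right to lily.
            At lily: no left child.
            Visit lily.
            At lily: go right to moss.
              moss is a leaf — visit moss.
        Visit fir.
        At fir: no right child.
    Visit fig.
    At fig: go right to daisy.
      daisy is a leaf — visit daisy.
Visit fern.
At fern: no right child.
Full in-order sequence: ivy, sage, rye, lily, moss, fir, fig, daisy, fern.

1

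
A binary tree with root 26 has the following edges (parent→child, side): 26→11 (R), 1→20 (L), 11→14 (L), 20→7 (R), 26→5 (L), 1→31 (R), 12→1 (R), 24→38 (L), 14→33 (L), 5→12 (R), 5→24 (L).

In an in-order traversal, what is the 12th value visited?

In-order visits the left subtree, then the node, then the right subtree.
At 26: go left to 5.
  At 5: go left to 24.
    At 24: go left to 38.
      38 is a leaf — visit 38.
    Visit 24.
    At 24: no right child.
  Visit 5.
  At 5: go right to 12.
    At 12: no left child.
    Visit 12.
    At 12: go right to 1.
      At 1: go left to 20.
        At 20: no left child.
        Visit 20.
        At 20: go right to 7.
          7 is a leaf — visit 7.
      Visit 1.
      At 1: go right to 31.
        31 is a leaf — visit 31.
Visit 26.
At 26: go right to 11.
  At 11: go left to 14.
    At 14: go left to 33.
      33 is a leaf — visit 33.
    Visit 14.
    At 14: no right child.
  Visit 11.
  At 11: no right child.
Full in-order sequence: 38, 24, 5, 12, 20, 7, 1, 31, 26, 33, 14, 11.

11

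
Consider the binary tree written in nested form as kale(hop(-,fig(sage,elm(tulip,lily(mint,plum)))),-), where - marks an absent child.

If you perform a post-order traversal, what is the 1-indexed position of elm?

6

Post-order visits the left subtree, then the right subtree, then the node.
At kale: go left to hop.
  At hop: no left child.
  At hop: go right to fig.
    At fig: go left to sage.
      sage is a leaf — visit sage.
    At fig: go right to elm.
      At elm: go left to tulip.
        tulip is a leaf — visit tulip.
      At elm: go right to lily.
        At lily: go left to mint.
          mint is a leaf — visit mint.
        At lily: go right to plum.
          plum is a leaf — visit plum.
        Visit lily.
      Visit elm.
    Visit fig.
  Visit hop.
At kale: no right child.
Visit kale.
Full post-order sequence: sage, tulip, mint, plum, lily, elm, fig, hop, kale.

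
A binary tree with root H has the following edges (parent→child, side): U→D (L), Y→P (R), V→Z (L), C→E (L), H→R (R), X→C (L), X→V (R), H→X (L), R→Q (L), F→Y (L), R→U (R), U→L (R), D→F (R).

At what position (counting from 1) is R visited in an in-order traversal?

In-order visits the left subtree, then the node, then the right subtree.
At H: go left to X.
  At X: go left to C.
    At C: go left to E.
      E is a leaf — visit E.
    Visit C.
    At C: no right child.
  Visit X.
  At X: go right to V.
    At V: go left to Z.
      Z is a leaf — visit Z.
    Visit V.
    At V: no right child.
Visit H.
At H: go right to R.
  At R: go left to Q.
    Q is a leaf — visit Q.
  Visit R.
  At R: go right to U.
    At U: go left to D.
      At D: no left child.
      Visit D.
      At D: go right to F.
        At F: go left to Y.
          At Y: no left child.
          Visit Y.
          At Y: go right to P.
            P is a leaf — visit P.
        Visit F.
        At F: no right child.
    Visit U.
    At U: go right to L.
      L is a leaf — visit L.
Full in-order sequence: E, C, X, Z, V, H, Q, R, D, Y, P, F, U, L.

8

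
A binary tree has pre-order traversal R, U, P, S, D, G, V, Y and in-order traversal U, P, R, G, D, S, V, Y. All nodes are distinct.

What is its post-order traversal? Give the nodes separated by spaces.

The first element of pre-order is the root; it splits in-order into left and right subtrees.
Root R: left subtree has 2 nodes {U, P}, right has 5 {G, D, S, V, Y}.
  Root U: left subtree has 0 nodes { }, right has 1 {P}.
  Root S: left subtree has 2 nodes {G, D}, right has 2 {V, Y}.
    Root D: left subtree has 1 node {G}, right has 0 { }.
    Root V: left subtree has 0 nodes { }, right has 1 {Y}.

P U G D Y V S R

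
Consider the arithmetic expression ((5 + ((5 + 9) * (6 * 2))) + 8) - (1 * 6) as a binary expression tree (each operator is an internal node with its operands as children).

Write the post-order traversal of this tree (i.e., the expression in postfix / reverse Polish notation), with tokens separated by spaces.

5 5 9 + 6 2 * * + 8 + 1 6 * -

Post-order on an expression tree gives postfix notation: for each operator, emit left operand, right operand, then the operator.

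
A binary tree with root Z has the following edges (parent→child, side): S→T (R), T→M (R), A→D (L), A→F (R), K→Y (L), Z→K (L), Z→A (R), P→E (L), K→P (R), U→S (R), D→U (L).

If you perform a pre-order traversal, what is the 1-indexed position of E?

5

Pre-order visits the node, then its left subtree, then its right subtree.
Visit Z.
At Z: go left to K.
  Visit K.
  At K: go left to Y.
    Y is a leaf — visit Y.
  At K: go right to P.
    Visit P.
    At P: go left to E.
      E is a leaf — visit E.
    At P: no right child.
At Z: go right to A.
  Visit A.
  At A: go left to D.
    Visit D.
    At D: go left to U.
      Visit U.
      At U: no left child.
      At U: go right to S.
        Visit S.
        At S: no left child.
        At S: go right to T.
          Visit T.
          At T: no left child.
          At T: go right to M.
            M is a leaf — visit M.
    At D: no right child.
  At A: go right to F.
    F is a leaf — visit F.
Full pre-order sequence: Z, K, Y, P, E, A, D, U, S, T, M, F.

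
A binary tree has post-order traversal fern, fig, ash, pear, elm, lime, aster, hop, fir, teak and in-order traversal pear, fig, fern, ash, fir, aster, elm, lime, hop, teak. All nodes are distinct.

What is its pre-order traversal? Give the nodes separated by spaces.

teak fir pear ash fig fern hop aster lime elm

The last element of post-order is the root; it splits in-order into left and right subtrees.
Root teak: left subtree has 9 nodes {pear, fig, fern, ash, fir, aster, elm, lime, hop}, right has 0 { }.
  Root fir: left subtree has 4 nodes {pear, fig, fern, ash}, right has 4 {aster, elm, lime, hop}.
    Root pear: left subtree has 0 nodes { }, right has 3 {fig, fern, ash}.
      Root ash: left subtree has 2 nodes {fig, fern}, right has 0 { }.
        Root fig: left subtree has 0 nodes { }, right has 1 {fern}.
    Root hop: left subtree has 3 nodes {aster, elm, lime}, right has 0 { }.
      Root aster: left subtree has 0 nodes { }, right has 2 {elm, lime}.
        Root lime: left subtree has 1 node {elm}, right has 0 { }.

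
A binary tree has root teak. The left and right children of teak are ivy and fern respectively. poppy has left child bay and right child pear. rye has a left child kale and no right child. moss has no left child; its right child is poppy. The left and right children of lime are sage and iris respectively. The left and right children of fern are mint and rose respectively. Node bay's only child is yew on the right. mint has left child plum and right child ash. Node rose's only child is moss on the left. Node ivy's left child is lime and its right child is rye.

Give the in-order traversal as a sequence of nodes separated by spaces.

sage lime iris ivy kale rye teak plum mint ash fern moss bay yew poppy pear rose

In-order visits the left subtree, then the node, then the right subtree.
At teak: go left to ivy.
  At ivy: go left to lime.
    At lime: go left to sage.
      sage is a leaf — visit sage.
    Visit lime.
    At lime: go right to iris.
      iris is a leaf — visit iris.
  Visit ivy.
  At ivy: go right to rye.
    At rye: go left to kale.
      kale is a leaf — visit kale.
    Visit rye.
    At rye: no right child.
Visit teak.
At teak: go right to fern.
  At fern: go left to mint.
    At mint: go left to plum.
      plum is a leaf — visit plum.
    Visit mint.
    At mint: go right to ash.
      ash is a leaf — visit ash.
  Visit fern.
  At fern: go right to rose.
    At rose: go left to moss.
      At moss: no left child.
      Visit moss.
      At moss: go right to poppy.
        At poppy: go left to bay.
          At bay: no left child.
          Visit bay.
          At bay: go right to yew.
            yew is a leaf — visit yew.
        Visit poppy.
        At poppy: go right to pear.
          pear is a leaf — visit pear.
    Visit rose.
    At rose: no right child.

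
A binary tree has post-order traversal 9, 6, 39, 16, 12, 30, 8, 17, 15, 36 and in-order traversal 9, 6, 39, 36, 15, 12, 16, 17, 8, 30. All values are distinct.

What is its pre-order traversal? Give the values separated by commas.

36, 39, 6, 9, 15, 17, 12, 16, 8, 30

The last element of post-order is the root; it splits in-order into left and right subtrees.
Root 36: left subtree has 3 nodes {9, 6, 39}, right has 6 {15, 12, 16, 17, 8, 30}.
  Root 39: left subtree has 2 nodes {9, 6}, right has 0 { }.
    Root 6: left subtree has 1 node {9}, right has 0 { }.
  Root 15: left subtree has 0 nodes { }, right has 5 {12, 16, 17, 8, 30}.
    Root 17: left subtree has 2 nodes {12, 16}, right has 2 {8, 30}.
      Root 12: left subtree has 0 nodes { }, right has 1 {16}.
      Root 8: left subtree has 0 nodes { }, right has 1 {30}.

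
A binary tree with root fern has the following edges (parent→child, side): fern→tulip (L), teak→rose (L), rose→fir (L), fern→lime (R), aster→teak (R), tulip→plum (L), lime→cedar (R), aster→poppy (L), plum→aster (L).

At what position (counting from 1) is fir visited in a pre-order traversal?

8

Pre-order visits the node, then its left subtree, then its right subtree.
Visit fern.
At fern: go left to tulip.
  Visit tulip.
  At tulip: go left to plum.
    Visit plum.
    At plum: go left to aster.
      Visit aster.
      At aster: go left to poppy.
        poppy is a leaf — visit poppy.
      At aster: go right to teak.
        Visit teak.
        At teak: go left to rose.
          Visit rose.
          At rose: go left to fir.
            fir is a leaf — visit fir.
          At rose: no right child.
        At teak: no right child.
    At plum: no right child.
  At tulip: no right child.
At fern: go right to lime.
  Visit lime.
  At lime: no left child.
  At lime: go right to cedar.
    cedar is a leaf — visit cedar.
Full pre-order sequence: fern, tulip, plum, aster, poppy, teak, rose, fir, lime, cedar.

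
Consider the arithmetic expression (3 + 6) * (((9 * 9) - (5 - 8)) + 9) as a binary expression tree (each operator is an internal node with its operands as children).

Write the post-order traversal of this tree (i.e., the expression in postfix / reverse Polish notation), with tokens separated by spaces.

3 6 + 9 9 * 5 8 - - 9 + *

Post-order on an expression tree gives postfix notation: for each operator, emit left operand, right operand, then the operator.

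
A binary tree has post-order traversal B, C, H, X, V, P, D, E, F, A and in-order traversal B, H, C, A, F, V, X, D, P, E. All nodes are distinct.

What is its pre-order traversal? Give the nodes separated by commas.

A, H, B, C, F, E, D, V, X, P

The last element of post-order is the root; it splits in-order into left and right subtrees.
Root A: left subtree has 3 nodes {B, H, C}, right has 6 {F, V, X, D, P, E}.
  Root H: left subtree has 1 node {B}, right has 1 {C}.
  Root F: left subtree has 0 nodes { }, right has 5 {V, X, D, P, E}.
    Root E: left subtree has 4 nodes {V, X, D, P}, right has 0 { }.
      Root D: left subtree has 2 nodes {V, X}, right has 1 {P}.
        Root V: left subtree has 0 nodes { }, right has 1 {X}.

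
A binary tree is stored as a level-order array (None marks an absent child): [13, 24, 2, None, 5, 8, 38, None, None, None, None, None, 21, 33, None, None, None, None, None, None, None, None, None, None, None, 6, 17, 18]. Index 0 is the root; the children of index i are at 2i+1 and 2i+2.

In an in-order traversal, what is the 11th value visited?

38

In-order visits the left subtree, then the node, then the right subtree.
At 13: go left to 24.
  At 24: no left child.
  Visit 24.
  At 24: go right to 5.
    5 is a leaf — visit 5.
Visit 13.
At 13: go right to 2.
  At 2: go left to 8.
    At 8: no left child.
    Visit 8.
    At 8: go right to 21.
      At 21: go left to 6.
        6 is a leaf — visit 6.
      Visit 21.
      At 21: go right to 17.
        17 is a leaf — visit 17.
  Visit 2.
  At 2: go right to 38.
    At 38: go left to 33.
      At 33: go left to 18.
        18 is a leaf — visit 18.
      Visit 33.
      At 33: no right child.
    Visit 38.
    At 38: no right child.
Full in-order sequence: 24, 5, 13, 8, 6, 21, 17, 2, 18, 33, 38.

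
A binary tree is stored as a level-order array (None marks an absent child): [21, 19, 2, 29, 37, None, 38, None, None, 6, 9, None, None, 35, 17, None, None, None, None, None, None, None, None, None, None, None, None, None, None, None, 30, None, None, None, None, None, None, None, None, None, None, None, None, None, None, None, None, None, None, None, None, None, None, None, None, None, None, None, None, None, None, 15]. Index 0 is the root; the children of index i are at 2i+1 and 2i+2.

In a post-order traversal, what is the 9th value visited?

17

Post-order visits the left subtree, then the right subtree, then the node.
At 21: go left to 19.
  At 19: go left to 29.
    29 is a leaf — visit 29.
  At 19: go right to 37.
    At 37: go left to 6.
      6 is a leaf — visit 6.
    At 37: go right to 9.
      9 is a leaf — visit 9.
    Visit 37.
  Visit 19.
At 21: go right to 2.
  At 2: no left child.
  At 2: go right to 38.
    At 38: go left to 35.
      35 is a leaf — visit 35.
    At 38: go right to 17.
      At 17: no left child.
      At 17: go right to 30.
        At 30: go left to 15.
          15 is a leaf — visit 15.
        At 30: no right child.
        Visit 30.
      Visit 17.
    Visit 38.
  Visit 2.
Visit 21.
Full post-order sequence: 29, 6, 9, 37, 19, 35, 15, 30, 17, 38, 2, 21.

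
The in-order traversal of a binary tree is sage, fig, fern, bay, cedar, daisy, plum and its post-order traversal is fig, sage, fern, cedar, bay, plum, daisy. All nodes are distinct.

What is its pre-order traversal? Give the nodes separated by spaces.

The last element of post-order is the root; it splits in-order into left and right subtrees.
Root daisy: left subtree has 5 nodes {sage, fig, fern, bay, cedar}, right has 1 {plum}.
  Root bay: left subtree has 3 nodes {sage, fig, fern}, right has 1 {cedar}.
    Root fern: left subtree has 2 nodes {sage, fig}, right has 0 { }.
      Root sage: left subtree has 0 nodes { }, right has 1 {fig}.

daisy bay fern sage fig cedar plum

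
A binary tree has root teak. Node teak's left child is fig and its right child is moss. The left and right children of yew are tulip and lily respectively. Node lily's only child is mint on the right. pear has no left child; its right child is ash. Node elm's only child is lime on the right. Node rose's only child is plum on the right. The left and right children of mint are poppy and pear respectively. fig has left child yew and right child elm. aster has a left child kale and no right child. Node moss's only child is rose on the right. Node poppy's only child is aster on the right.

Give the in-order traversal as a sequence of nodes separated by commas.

In-order visits the left subtree, then the node, then the right subtree.
At teak: go left to fig.
  At fig: go left to yew.
    At yew: go left to tulip.
      tulip is a leaf — visit tulip.
    Visit yew.
    At yew: go right to lily.
      At lily: no left child.
      Visit lily.
      At lily: go right to mint.
        At mint: go left to poppy.
          At poppy: no left child.
          Visit poppy.
          At poppy: go right to aster.
            At aster: go left to kale.
              kale is a leaf — visit kale.
            Visit aster.
            At aster: no right child.
        Visit mint.
        At mint: go right to pear.
          At pear: no left child.
          Visit pear.
          At pear: go right to ash.
            ash is a leaf — visit ash.
  Visit fig.
  At fig: go right to elm.
    At elm: no left child.
    Visit elm.
    At elm: go right to lime.
      lime is a leaf — visit lime.
Visit teak.
At teak: go right to moss.
  At moss: no left child.
  Visit moss.
  At moss: go right to rose.
    At rose: no left child.
    Visit rose.
    At rose: go right to plum.
      plum is a leaf — visit plum.

tulip, yew, lily, poppy, kale, aster, mint, pear, ash, fig, elm, lime, teak, moss, rose, plum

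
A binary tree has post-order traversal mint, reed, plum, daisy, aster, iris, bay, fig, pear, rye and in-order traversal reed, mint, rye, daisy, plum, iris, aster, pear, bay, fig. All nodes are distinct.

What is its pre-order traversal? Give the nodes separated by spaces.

rye reed mint pear iris daisy plum aster fig bay

The last element of post-order is the root; it splits in-order into left and right subtrees.
Root rye: left subtree has 2 nodes {reed, mint}, right has 7 {daisy, plum, iris, aster, pear, bay, fig}.
  Root reed: left subtree has 0 nodes { }, right has 1 {mint}.
  Root pear: left subtree has 4 nodes {daisy, plum, iris, aster}, right has 2 {bay, fig}.
    Root iris: left subtree has 2 nodes {daisy, plum}, right has 1 {aster}.
      Root daisy: left subtree has 0 nodes { }, right has 1 {plum}.
    Root fig: left subtree has 1 node {bay}, right has 0 { }.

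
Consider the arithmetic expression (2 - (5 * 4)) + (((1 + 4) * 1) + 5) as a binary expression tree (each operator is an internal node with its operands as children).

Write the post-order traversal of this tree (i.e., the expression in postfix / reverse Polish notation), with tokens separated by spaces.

Post-order on an expression tree gives postfix notation: for each operator, emit left operand, right operand, then the operator.

2 5 4 * - 1 4 + 1 * 5 + +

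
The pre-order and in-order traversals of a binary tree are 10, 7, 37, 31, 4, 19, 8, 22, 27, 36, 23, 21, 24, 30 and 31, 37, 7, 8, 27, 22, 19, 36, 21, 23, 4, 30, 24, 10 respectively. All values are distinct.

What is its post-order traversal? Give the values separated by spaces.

The first element of pre-order is the root; it splits in-order into left and right subtrees.
Root 10: left subtree has 13 nodes {31, 37, 7, 8, 27, 22, 19, 36, 21, 23, 4, 30, 24}, right has 0 { }.
  Root 7: left subtree has 2 nodes {31, 37}, right has 10 {8, 27, 22, 19, 36, 21, 23, 4, 30, 24}.
    Root 37: left subtree has 1 node {31}, right has 0 { }.
    Root 4: left subtree has 7 nodes {8, 27, 22, 19, 36, 21, 23}, right has 2 {30, 24}.
      Root 19: left subtree has 3 nodes {8, 27, 22}, right has 3 {36, 21, 23}.
        Root 8: left subtree has 0 nodes { }, right has 2 {27, 22}.
          Root 22: left subtree has 1 node {27}, right has 0 { }.
        Root 36: left subtree has 0 nodes { }, right has 2 {21, 23}.
          Root 23: left subtree has 1 node {21}, right has 0 { }.
      Root 24: left subtree has 1 node {30}, right has 0 { }.

31 37 27 22 8 21 23 36 19 30 24 4 7 10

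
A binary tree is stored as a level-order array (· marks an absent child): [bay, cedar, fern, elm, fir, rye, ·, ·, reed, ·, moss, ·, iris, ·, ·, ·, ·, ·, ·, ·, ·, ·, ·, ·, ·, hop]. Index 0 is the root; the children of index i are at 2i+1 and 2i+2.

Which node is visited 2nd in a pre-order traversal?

Pre-order visits the node, then its left subtree, then its right subtree.
Visit bay.
At bay: go left to cedar.
  Visit cedar.
  At cedar: go left to elm.
    Visit elm.
    At elm: no left child.
    At elm: go right to reed.
      reed is a leaf — visit reed.
  At cedar: go right to fir.
    Visit fir.
    At fir: no left child.
    At fir: go right to moss.
      moss is a leaf — visit moss.
At bay: go right to fern.
  Visit fern.
  At fern: go left to rye.
    Visit rye.
    At rye: no left child.
    At rye: go right to iris.
      Visit iris.
      At iris: go left to hop.
        hop is a leaf — visit hop.
      At iris: no right child.
  At fern: no right child.
Full pre-order sequence: bay, cedar, elm, reed, fir, moss, fern, rye, iris, hop.

cedar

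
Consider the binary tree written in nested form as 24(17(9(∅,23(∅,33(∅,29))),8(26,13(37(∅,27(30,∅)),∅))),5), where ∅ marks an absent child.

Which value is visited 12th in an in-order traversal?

In-order visits the left subtree, then the node, then the right subtree.
At 24: go left to 17.
  At 17: go left to 9.
    At 9: no left child.
    Visit 9.
    At 9: go right to 23.
      At 23: no left child.
      Visit 23.
      At 23: go right to 33.
        At 33: no left child.
        Visit 33.
        At 33: go right to 29.
          29 is a leaf — visit 29.
  Visit 17.
  At 17: go right to 8.
    At 8: go left to 26.
      26 is a leaf — visit 26.
    Visit 8.
    At 8: go right to 13.
      At 13: go left to 37.
        At 37: no left child.
        Visit 37.
        At 37: go right to 27.
          At 27: go left to 30.
            30 is a leaf — visit 30.
          Visit 27.
          At 27: no right child.
      Visit 13.
      At 13: no right child.
Visit 24.
At 24: go right to 5.
  5 is a leaf — visit 5.
Full in-order sequence: 9, 23, 33, 29, 17, 26, 8, 37, 30, 27, 13, 24, 5.

24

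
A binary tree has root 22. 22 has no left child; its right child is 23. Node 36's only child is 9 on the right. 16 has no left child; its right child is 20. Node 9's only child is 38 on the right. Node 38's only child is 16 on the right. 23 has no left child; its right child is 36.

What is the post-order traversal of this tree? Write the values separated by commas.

Post-order visits the left subtree, then the right subtree, then the node.
At 22: no left child.
At 22: go right to 23.
  At 23: no left child.
  At 23: go right to 36.
    At 36: no left child.
    At 36: go right to 9.
      At 9: no left child.
      At 9: go right to 38.
        At 38: no left child.
        At 38: go right to 16.
          At 16: no left child.
          At 16: go right to 20.
            20 is a leaf — visit 20.
          Visit 16.
        Visit 38.
      Visit 9.
    Visit 36.
  Visit 23.
Visit 22.

20, 16, 38, 9, 36, 23, 22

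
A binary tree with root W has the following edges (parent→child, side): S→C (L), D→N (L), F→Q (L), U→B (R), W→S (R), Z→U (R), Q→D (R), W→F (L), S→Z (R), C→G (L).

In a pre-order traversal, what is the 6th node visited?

Pre-order visits the node, then its left subtree, then its right subtree.
Visit W.
At W: go left to F.
  Visit F.
  At F: go left to Q.
    Visit Q.
    At Q: no left child.
    At Q: go right to D.
      Visit D.
      At D: go left to N.
        N is a leaf — visit N.
      At D: no right child.
  At F: no right child.
At W: go right to S.
  Visit S.
  At S: go left to C.
    Visit C.
    At C: go left to G.
      G is a leaf — visit G.
    At C: no right child.
  At S: go right to Z.
    Visit Z.
    At Z: no left child.
    At Z: go right to U.
      Visit U.
      At U: no left child.
      At U: go right to B.
        B is a leaf — visit B.
Full pre-order sequence: W, F, Q, D, N, S, C, G, Z, U, B.

S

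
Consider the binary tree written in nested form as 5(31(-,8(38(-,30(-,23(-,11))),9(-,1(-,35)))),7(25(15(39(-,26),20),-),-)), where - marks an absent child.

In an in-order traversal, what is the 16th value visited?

7

In-order visits the left subtree, then the node, then the right subtree.
At 5: go left to 31.
  At 31: no left child.
  Visit 31.
  At 31: go right to 8.
    At 8: go left to 38.
      At 38: no left child.
      Visit 38.
      At 38: go right to 30.
        At 30: no left child.
        Visit 30.
        At 30: go right to 23.
          At 23: no left child.
          Visit 23.
          At 23: go right to 11.
            11 is a leaf — visit 11.
    Visit 8.
    At 8: go right to 9.
      At 9: no left child.
      Visit 9.
      At 9: go right to 1.
        At 1: no left child.
        Visit 1.
        At 1: go right to 35.
          35 is a leaf — visit 35.
Visit 5.
At 5: go right to 7.
  At 7: go left to 25.
    At 25: go left to 15.
      At 15: go left to 39.
        At 39: no left child.
        Visit 39.
        At 39: go right to 26.
          26 is a leaf — visit 26.
      Visit 15.
      At 15: go right to 20.
        20 is a leaf — visit 20.
    Visit 25.
    At 25: no right child.
  Visit 7.
  At 7: no right child.
Full in-order sequence: 31, 38, 30, 23, 11, 8, 9, 1, 35, 5, 39, 26, 15, 20, 25, 7.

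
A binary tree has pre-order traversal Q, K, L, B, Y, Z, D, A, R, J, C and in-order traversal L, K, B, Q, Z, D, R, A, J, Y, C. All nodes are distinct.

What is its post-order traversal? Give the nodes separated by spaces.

L B K R J A D Z C Y Q

The first element of pre-order is the root; it splits in-order into left and right subtrees.
Root Q: left subtree has 3 nodes {L, K, B}, right has 7 {Z, D, R, A, J, Y, C}.
  Root K: left subtree has 1 node {L}, right has 1 {B}.
  Root Y: left subtree has 5 nodes {Z, D, R, A, J}, right has 1 {C}.
    Root Z: left subtree has 0 nodes { }, right has 4 {D, R, A, J}.
      Root D: left subtree has 0 nodes { }, right has 3 {R, A, J}.
        Root A: left subtree has 1 node {R}, right has 1 {J}.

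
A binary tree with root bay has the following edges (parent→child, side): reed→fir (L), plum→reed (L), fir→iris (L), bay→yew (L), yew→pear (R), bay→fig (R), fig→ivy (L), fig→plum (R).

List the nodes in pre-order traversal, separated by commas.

bay, yew, pear, fig, ivy, plum, reed, fir, iris

Pre-order visits the node, then its left subtree, then its right subtree.
Visit bay.
At bay: go left to yew.
  Visit yew.
  At yew: no left child.
  At yew: go right to pear.
    pear is a leaf — visit pear.
At bay: go right to fig.
  Visit fig.
  At fig: go left to ivy.
    ivy is a leaf — visit ivy.
  At fig: go right to plum.
    Visit plum.
    At plum: go left to reed.
      Visit reed.
      At reed: go left to fir.
        Visit fir.
        At fir: go left to iris.
          iris is a leaf — visit iris.
        At fir: no right child.
      At reed: no right child.
    At plum: no right child.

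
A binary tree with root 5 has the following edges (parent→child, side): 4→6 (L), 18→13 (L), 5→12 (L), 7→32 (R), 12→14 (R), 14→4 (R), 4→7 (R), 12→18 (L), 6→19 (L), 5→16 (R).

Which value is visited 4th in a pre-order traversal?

Pre-order visits the node, then its left subtree, then its right subtree.
Visit 5.
At 5: go left to 12.
  Visit 12.
  At 12: go left to 18.
    Visit 18.
    At 18: go left to 13.
      13 is a leaf — visit 13.
    At 18: no right child.
  At 12: go right to 14.
    Visit 14.
    At 14: no left child.
    At 14: go right to 4.
      Visit 4.
      At 4: go left to 6.
        Visit 6.
        At 6: go left to 19.
          19 is a leaf — visit 19.
        At 6: no right child.
      At 4: go right to 7.
        Visit 7.
        At 7: no left child.
        At 7: go right to 32.
          32 is a leaf — visit 32.
At 5: go right to 16.
  16 is a leaf — visit 16.
Full pre-order sequence: 5, 12, 18, 13, 14, 4, 6, 19, 7, 32, 16.

13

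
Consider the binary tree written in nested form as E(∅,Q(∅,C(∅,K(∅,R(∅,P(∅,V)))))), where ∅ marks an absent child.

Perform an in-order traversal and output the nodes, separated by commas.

In-order visits the left subtree, then the node, then the right subtree.
At E: no left child.
Visit E.
At E: go right to Q.
  At Q: no left child.
  Visit Q.
  At Q: go right to C.
    At C: no left child.
    Visit C.
    At C: go right to K.
      At K: no left child.
      Visit K.
      At K: go right to R.
        At R: no left child.
        Visit R.
        At R: go right to P.
          At P: no left child.
          Visit P.
          At P: go right to V.
            V is a leaf — visit V.

E, Q, C, K, R, P, V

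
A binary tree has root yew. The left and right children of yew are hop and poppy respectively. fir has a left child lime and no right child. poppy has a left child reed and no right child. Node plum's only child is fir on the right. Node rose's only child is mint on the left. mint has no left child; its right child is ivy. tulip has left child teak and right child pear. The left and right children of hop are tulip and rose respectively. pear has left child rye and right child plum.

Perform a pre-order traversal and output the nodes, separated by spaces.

yew hop tulip teak pear rye plum fir lime rose mint ivy poppy reed

Pre-order visits the node, then its left subtree, then its right subtree.
Visit yew.
At yew: go left to hop.
  Visit hop.
  At hop: go left to tulip.
    Visit tulip.
    At tulip: go left to teak.
      teak is a leaf — visit teak.
    At tulip: go right to pear.
      Visit pear.
      At pear: go left to rye.
        rye is a leaf — visit rye.
      At pear: go right to plum.
        Visit plum.
        At plum: no left child.
        At plum: go right to fir.
          Visit fir.
          At fir: go left to lime.
            lime is a leaf — visit lime.
          At fir: no right child.
  At hop: go right to rose.
    Visit rose.
    At rose: go left to mint.
      Visit mint.
      At mint: no left child.
      At mint: go right to ivy.
        ivy is a leaf — visit ivy.
    At rose: no right child.
At yew: go right to poppy.
  Visit poppy.
  At poppy: go left to reed.
    reed is a leaf — visit reed.
  At poppy: no right child.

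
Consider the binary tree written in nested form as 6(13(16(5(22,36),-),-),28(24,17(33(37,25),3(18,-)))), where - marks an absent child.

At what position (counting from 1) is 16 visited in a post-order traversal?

Post-order visits the left subtree, then the right subtree, then the node.
At 6: go left to 13.
  At 13: go left to 16.
    At 16: go left to 5.
      At 5: go left to 22.
        22 is a leaf — visit 22.
      At 5: go right to 36.
        36 is a leaf — visit 36.
      Visit 5.
    At 16: no right child.
    Visit 16.
  At 13: no right child.
  Visit 13.
At 6: go right to 28.
  At 28: go left to 24.
    24 is a leaf — visit 24.
  At 28: go right to 17.
    At 17: go left to 33.
      At 33: go left to 37.
        37 is a leaf — visit 37.
      At 33: go right to 25.
        25 is a leaf — visit 25.
      Visit 33.
    At 17: go right to 3.
      At 3: go left to 18.
        18 is a leaf — visit 18.
      At 3: no right child.
      Visit 3.
    Visit 17.
  Visit 28.
Visit 6.
Full post-order sequence: 22, 36, 5, 16, 13, 24, 37, 25, 33, 18, 3, 17, 28, 6.

4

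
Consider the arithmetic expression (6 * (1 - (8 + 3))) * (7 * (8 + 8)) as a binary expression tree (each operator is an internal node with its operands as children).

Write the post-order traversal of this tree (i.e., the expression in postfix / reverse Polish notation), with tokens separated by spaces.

6 1 8 3 + - * 7 8 8 + * *

Post-order on an expression tree gives postfix notation: for each operator, emit left operand, right operand, then the operator.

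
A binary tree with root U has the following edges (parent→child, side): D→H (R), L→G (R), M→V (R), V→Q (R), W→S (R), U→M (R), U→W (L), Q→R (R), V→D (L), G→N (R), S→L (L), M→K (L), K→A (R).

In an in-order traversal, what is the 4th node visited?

In-order visits the left subtree, then the node, then the right subtree.
At U: go left to W.
  At W: no left child.
  Visit W.
  At W: go right to S.
    At S: go left to L.
      At L: no left child.
      Visit L.
      At L: go right to G.
        At G: no left child.
        Visit G.
        At G: go right to N.
          N is a leaf — visit N.
    Visit S.
    At S: no right child.
Visit U.
At U: go right to M.
  At M: go left to K.
    At K: no left child.
    Visit K.
    At K: go right to A.
      A is a leaf — visit A.
  Visit M.
  At M: go right to V.
    At V: go left to D.
      At D: no left child.
      Visit D.
      At D: go right to H.
        H is a leaf — visit H.
    Visit V.
    At V: go right to Q.
      At Q: no left child.
      Visit Q.
      At Q: go right to R.
        R is a leaf — visit R.
Full in-order sequence: W, L, G, N, S, U, K, A, M, D, H, V, Q, R.

N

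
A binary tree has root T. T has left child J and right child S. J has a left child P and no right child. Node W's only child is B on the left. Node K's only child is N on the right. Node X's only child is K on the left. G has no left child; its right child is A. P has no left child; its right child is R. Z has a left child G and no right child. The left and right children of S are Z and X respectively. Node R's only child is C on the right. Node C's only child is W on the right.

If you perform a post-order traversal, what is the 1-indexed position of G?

8

Post-order visits the left subtree, then the right subtree, then the node.
At T: go left to J.
  At J: go left to P.
    At P: no left child.
    At P: go right to R.
      At R: no left child.
      At R: go right to C.
        At C: no left child.
        At C: go right to W.
          At W: go left to B.
            B is a leaf — visit B.
          At W: no right child.
          Visit W.
        Visit C.
      Visit R.
    Visit P.
  At J: no right child.
  Visit J.
At T: go right to S.
  At S: go left to Z.
    At Z: go left to G.
      At G: no left child.
      At G: go right to A.
        A is a leaf — visit A.
      Visit G.
    At Z: no right child.
    Visit Z.
  At S: go right to X.
    At X: go left to K.
      At K: no left child.
      At K: go right to N.
        N is a leaf — visit N.
      Visit K.
    At X: no right child.
    Visit X.
  Visit S.
Visit T.
Full post-order sequence: B, W, C, R, P, J, A, G, Z, N, K, X, S, T.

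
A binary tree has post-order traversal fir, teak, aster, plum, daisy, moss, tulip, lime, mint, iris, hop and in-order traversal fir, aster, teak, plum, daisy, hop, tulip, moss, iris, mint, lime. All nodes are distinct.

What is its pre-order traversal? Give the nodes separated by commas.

The last element of post-order is the root; it splits in-order into left and right subtrees.
Root hop: left subtree has 5 nodes {fir, aster, teak, plum, daisy}, right has 5 {tulip, moss, iris, mint, lime}.
  Root daisy: left subtree has 4 nodes {fir, aster, teak, plum}, right has 0 { }.
    Root plum: left subtree has 3 nodes {fir, aster, teak}, right has 0 { }.
      Root aster: left subtree has 1 node {fir}, right has 1 {teak}.
  Root iris: left subtree has 2 nodes {tulip, moss}, right has 2 {mint, lime}.
    Root tulip: left subtree has 0 nodes { }, right has 1 {moss}.
    Root mint: left subtree has 0 nodes { }, right has 1 {lime}.

hop, daisy, plum, aster, fir, teak, iris, tulip, moss, mint, lime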